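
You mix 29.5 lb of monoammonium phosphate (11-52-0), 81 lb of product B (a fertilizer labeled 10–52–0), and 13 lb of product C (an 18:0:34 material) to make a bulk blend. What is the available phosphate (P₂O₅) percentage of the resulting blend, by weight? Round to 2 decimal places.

46.53% P₂O₅

Total mass = 29.5 + 81 + 13 = 123.5 lb.
P₂O₅ mass = 52%×29.5 + 52%×81 + 0%×13 = 57.46 lb.
% P₂O₅ = 57.46 / 123.5 = 46.5263%.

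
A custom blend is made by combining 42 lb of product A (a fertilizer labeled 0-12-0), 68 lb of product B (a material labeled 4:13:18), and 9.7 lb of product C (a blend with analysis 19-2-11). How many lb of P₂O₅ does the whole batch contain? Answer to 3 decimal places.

14.074 lb P₂O₅

P₂O₅ mass = 12%×42 + 13%×68 + 2%×9.7 = 14.074 lb.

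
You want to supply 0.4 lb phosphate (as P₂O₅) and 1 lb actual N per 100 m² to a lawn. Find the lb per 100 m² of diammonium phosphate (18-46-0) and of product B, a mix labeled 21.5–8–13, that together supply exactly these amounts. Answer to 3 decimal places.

Let a = lb of diammonium phosphate, b = lb of product B (per 100 m²).
P₂O₅: 0.46·a + 0.08·b = 0.4
N: 0.18·a + 0.215·b = 1
Eliminate a: (row1) − 0.46/0.18·(row2) → -0.469444·b = -2.15556, so b = 4.59172.
Back-substitute: a = (0.4 − 0.08·4.59172) / 0.46 = 0.0710059.

0.071 lb diammonium phosphate, 4.592 lb product B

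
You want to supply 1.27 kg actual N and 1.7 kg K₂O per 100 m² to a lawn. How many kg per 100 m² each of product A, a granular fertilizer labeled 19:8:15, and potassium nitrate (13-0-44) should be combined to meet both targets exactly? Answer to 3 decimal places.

5.270 kg product A, 2.067 kg potassium nitrate

Let a = kg of product A, b = kg of potassium nitrate (per 100 m²).
N: 0.19·a + 0.13·b = 1.27
K₂O: 0.15·a + 0.44·b = 1.7
From row1: a = (1.27 − 0.13·b) / 0.19.
Into row2: 0.15·(1.27 − 0.13·b)/0.19 + 0.44·b = 1.7 → b = 2.06708, a = 5.26989.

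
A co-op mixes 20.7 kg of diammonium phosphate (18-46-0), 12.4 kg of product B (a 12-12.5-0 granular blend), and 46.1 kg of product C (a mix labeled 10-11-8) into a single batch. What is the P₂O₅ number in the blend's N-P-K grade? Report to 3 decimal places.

Total mass = 20.7 + 12.4 + 46.1 = 79.2 kg.
P₂O₅ mass = 46%×20.7 + 12.5%×12.4 + 11%×46.1 = 16.143 kg.
% P₂O₅ = 16.143 / 79.2 = 20.3826%.

20.383% P₂O₅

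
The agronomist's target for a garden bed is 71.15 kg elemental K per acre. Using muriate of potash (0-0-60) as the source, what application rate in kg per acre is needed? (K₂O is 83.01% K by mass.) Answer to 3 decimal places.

142.854 kg of product per acre

As K₂O: 71.15 / 0.8301 = 85.7126 kg per acre.
Product per acre = 85.7126 / 60% = 142.8543 kg.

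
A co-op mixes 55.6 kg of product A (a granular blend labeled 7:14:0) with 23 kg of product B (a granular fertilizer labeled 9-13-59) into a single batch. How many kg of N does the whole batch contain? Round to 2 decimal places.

5.96 kg N

N mass = 7%×55.6 + 9%×23 = 5.962 kg.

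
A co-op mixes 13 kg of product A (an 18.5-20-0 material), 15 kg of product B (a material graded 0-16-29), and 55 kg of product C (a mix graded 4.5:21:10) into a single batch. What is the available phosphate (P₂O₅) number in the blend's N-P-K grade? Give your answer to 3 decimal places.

19.940% P₂O₅

Total mass = 13 + 15 + 55 = 83 kg.
P₂O₅ mass = 20%×13 + 16%×15 + 21%×55 = 16.55 kg.
% P₂O₅ = 16.55 / 83 = 19.9398%.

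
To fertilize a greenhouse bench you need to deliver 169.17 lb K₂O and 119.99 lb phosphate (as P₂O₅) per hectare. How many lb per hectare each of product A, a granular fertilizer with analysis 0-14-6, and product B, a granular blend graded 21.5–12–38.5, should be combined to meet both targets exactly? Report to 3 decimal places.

554.513 lb product A, 352.985 lb product B

Let a = lb of product A, b = lb of product B (per hectare).
K₂O: 0.06·a + 0.385·b = 169.17
P₂O₅: 0.14·a + 0.12·b = 119.99
Eliminate b: (row1) − 0.385/0.12·(row2) → -0.389167·a = -215.798, so a = 554.5128.
Then b = (119.99 − 0.14·554.5128) / 0.12 = 352.98501.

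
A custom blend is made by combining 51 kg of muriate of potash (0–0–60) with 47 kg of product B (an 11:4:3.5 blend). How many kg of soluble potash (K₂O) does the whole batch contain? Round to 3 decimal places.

32.245 kg K₂O

K₂O mass = 60%×51 + 3.5%×47 = 32.245 kg.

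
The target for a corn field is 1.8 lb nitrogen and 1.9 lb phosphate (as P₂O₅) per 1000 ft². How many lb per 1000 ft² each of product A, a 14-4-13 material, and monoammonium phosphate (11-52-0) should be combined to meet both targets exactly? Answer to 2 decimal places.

10.63 lb product A, 2.84 lb monoammonium phosphate

Let a = lb of product A, b = lb of monoammonium phosphate (per 1000 ft²).
N: 0.14·a + 0.11·b = 1.8
P₂O₅: 0.04·a + 0.52·b = 1.9
Solving simultaneously: a = 10.6287, b = 2.83626.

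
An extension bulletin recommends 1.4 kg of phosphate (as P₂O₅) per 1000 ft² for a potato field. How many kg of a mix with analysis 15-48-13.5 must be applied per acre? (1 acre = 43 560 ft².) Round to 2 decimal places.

Product per 1000 ft² = 1.4 / 48% = 2.91667 kg.
Convert to per acre: 2.91667 × 43.56 = 127.05 kg.

127.05 kg of product per acre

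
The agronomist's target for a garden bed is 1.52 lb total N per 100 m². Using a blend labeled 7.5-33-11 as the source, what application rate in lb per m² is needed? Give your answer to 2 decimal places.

Product per 100 m² = 1.52 / 7.5% = 20.2667 lb.
Convert to per m²: 20.2667 × 0.01 = 0.202667 lb.

0.20 lb of product per sq m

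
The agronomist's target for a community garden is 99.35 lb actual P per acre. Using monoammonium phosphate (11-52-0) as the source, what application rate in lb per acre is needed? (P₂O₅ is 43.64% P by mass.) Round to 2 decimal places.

As P₂O₅: 99.35 / 0.4364 = 227.658 lb per acre.
Product per acre = 227.658 / 52% = 437.804 lb.

437.80 lb of product per acre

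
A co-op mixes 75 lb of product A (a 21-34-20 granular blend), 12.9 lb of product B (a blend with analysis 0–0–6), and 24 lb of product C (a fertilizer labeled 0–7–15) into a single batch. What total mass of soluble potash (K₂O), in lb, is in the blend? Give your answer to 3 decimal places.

K₂O mass = 20%×75 + 6%×12.9 + 15%×24 = 19.374 lb.

19.374 lb K₂O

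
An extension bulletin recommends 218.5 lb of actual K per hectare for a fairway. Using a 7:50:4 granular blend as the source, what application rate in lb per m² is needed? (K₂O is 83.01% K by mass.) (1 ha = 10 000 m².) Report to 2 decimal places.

0.66 lb of product per sq m

As K₂O: 218.5 / 0.8301 = 263.221 lb per hectare.
Product per hectare = 263.221 / 4% = 6580.53 lb.
Convert to per m²: 6580.53 × 0.0001 = 0.658053 lb.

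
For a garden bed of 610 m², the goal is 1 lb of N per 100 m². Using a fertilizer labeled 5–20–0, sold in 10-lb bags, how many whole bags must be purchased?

13 bags

Product per 100 m² = 1 / 5% = 20 lb.
Total product = 20 × 610 / 100 = 122 lb.
Bags = ⌈122 / 10⌉ = 13.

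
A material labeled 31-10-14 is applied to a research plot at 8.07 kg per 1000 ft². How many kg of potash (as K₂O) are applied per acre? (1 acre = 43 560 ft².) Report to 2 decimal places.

49.21 kg K₂O per acre

K₂O per 1000 ft² = 8.07 × 14% = 1.1298 kg.
Convert to per acre: 1.1298 × 43.56 = 49.2141 kg.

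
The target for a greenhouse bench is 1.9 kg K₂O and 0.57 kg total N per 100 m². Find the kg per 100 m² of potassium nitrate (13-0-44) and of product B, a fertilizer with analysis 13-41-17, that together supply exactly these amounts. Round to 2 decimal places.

4.28 kg potassium nitrate, 0.11 kg product B

With a, b = kg per 100 m² of potassium nitrate and product B:
K₂O: 0.44·a + 0.17·b = 1.9
N: 0.13·a + 0.13·b = 0.57
From row1: a = (1.9 − 0.17·b) / 0.44.
Into row2: 0.13·(1.9 − 0.17·b)/0.44 + 0.13·b = 0.57 → b = 0.108262, a = 4.27635.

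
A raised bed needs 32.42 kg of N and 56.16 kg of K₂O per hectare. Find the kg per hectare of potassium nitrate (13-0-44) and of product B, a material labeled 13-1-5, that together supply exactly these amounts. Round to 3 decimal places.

112.028 kg potassium nitrate, 137.357 kg product B

Per-hectare balance (a = potassium nitrate, b = product B):
N: 0.13·a + 0.13·b = 32.42
K₂O: 0.44·a + 0.05·b = 56.16
Solving simultaneously: a = 112.0276, b = 137.357002.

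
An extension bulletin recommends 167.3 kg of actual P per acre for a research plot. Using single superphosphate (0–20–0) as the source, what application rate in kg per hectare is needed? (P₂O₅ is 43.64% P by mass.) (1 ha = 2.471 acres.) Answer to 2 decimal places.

As P₂O₅: 167.3 / 0.4364 = 383.364 kg per acre.
Product per acre = 383.364 / 20% = 1916.82 kg.
Convert to per hectare: 1916.82 × 2.471 = 4736.461 kg.

4736.46 kg of product per hectare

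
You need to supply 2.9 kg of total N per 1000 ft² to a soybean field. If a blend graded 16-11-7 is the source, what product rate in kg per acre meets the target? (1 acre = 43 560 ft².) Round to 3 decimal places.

Product per 1000 ft² = 2.9 / 16% = 18.125 kg.
Convert to per acre: 18.125 × 43.56 = 789.525 kg.

789.525 kg of product per acre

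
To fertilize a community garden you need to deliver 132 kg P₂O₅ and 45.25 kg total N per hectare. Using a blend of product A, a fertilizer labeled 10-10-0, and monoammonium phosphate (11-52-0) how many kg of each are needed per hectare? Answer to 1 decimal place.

Per-hectare balance (a = product A, b = monoammonium phosphate):
P₂O₅: 0.1·a + 0.52·b = 132
N: 0.1·a + 0.11·b = 45.25
Solving simultaneously: a = 219.756, b = 211.585.

219.8 kg product A, 211.6 kg monoammonium phosphate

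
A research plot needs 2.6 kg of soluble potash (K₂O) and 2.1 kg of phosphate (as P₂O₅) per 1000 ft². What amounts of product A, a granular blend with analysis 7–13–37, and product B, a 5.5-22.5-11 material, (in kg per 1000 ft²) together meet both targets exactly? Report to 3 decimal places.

5.134 kg product A, 6.367 kg product B

Let a = kg of product A, b = kg of product B (per 1000 ft²).
K₂O: 0.37·a + 0.11·b = 2.6
P₂O₅: 0.13·a + 0.225·b = 2.1
Eliminate a: (row1) − 0.37/0.13·(row2) → -0.530385·b = -3.37692, so b = 6.36693.
Back-substitute: a = (2.6 − 0.11·6.36693) / 0.37 = 5.13416.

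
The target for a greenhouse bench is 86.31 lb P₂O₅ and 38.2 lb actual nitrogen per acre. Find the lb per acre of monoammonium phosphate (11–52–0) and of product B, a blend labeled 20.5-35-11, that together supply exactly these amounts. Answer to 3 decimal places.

Per-acre balance (a = monoammonium phosphate, b = product B):
P₂O₅: 0.52·a + 0.35·b = 86.31
N: 0.11·a + 0.205·b = 38.2
Solving simultaneously: a = 63.4883, b = 152.2746.

63.488 lb monoammonium phosphate, 152.275 lb product B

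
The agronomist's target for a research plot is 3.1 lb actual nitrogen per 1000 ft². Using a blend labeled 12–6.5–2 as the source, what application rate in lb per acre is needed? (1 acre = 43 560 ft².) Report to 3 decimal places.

1125.300 lb of product per acre

Product per 1000 ft² = 3.1 / 12% = 25.8333 lb.
Convert to per acre: 25.8333 × 43.56 = 1125.3 lb.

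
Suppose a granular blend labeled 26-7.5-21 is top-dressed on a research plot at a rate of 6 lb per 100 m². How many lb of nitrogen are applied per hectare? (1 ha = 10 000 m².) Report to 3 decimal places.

156.000 lb N per hectare

nitrogen per 100 m² = 6 × 26% = 1.56 lb.
Convert to per hectare: 1.56 × 100 = 156 lb.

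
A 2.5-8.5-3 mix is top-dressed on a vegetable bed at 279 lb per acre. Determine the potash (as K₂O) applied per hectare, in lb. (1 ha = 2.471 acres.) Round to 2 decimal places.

K₂O per acre = 279 × 3% = 8.37 lb.
Convert to per hectare: 8.37 × 2.471 = 20.6823 lb.

20.68 lb K₂O per hectare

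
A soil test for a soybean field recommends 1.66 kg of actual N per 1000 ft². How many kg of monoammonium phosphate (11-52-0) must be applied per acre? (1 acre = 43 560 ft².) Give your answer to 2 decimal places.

Product per 1000 ft² = 1.66 / 11% = 15.0909 kg.
Convert to per acre: 15.0909 × 43.56 = 657.36 kg.

657.36 kg of product per acre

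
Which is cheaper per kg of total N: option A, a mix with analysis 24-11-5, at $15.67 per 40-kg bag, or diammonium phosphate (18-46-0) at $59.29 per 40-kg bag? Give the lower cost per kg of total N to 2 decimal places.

option A: N per bag = 40 × 24% = 9.6 kg; cost = 15.67 / 9.6 = $1.6323/kg N.
diammonium phosphate: N per bag = 40 × 18% = 7.2 kg; cost = 59.29 / 7.2 = $8.2347/kg N.
option A is cheaper.

$1.63 per kg N (option A)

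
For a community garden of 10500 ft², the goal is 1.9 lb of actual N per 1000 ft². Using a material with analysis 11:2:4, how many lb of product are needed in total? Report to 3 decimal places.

181.364 lb

Product per 1000 ft² = 1.9 / 11% = 17.2727 lb.
Total product = 17.2727 × 10500 / 1000 = 181.3636 lb.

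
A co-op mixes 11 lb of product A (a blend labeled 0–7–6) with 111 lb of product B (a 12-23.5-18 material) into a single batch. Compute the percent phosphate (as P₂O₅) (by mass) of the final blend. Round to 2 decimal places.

22.01% P₂O₅

Total mass = 11 + 111 = 122 lb.
P₂O₅ mass = 7%×11 + 23.5%×111 = 26.855 lb.
% P₂O₅ = 26.855 / 122 = 22.0123%.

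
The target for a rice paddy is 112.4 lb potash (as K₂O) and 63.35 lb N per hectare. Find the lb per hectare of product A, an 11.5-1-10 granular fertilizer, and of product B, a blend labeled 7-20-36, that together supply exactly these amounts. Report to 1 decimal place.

Per-hectare balance (a = product A, b = product B):
K₂O: 0.1·a + 0.36·b = 112.4
N: 0.115·a + 0.07·b = 63.35
Eliminate b: (row1) − 0.36/0.07·(row2) → -0.491429·a = -213.4, so a = 434.244.
Then b = (63.35 − 0.115·434.244) / 0.07 = 191.599.

434.2 lb product A, 191.6 lb product B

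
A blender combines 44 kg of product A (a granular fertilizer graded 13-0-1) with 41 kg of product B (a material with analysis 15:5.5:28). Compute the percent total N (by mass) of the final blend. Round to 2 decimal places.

Total mass = 44 + 41 = 85 kg.
N mass = 13%×44 + 15%×41 = 11.87 kg.
% N = 11.87 / 85 = 13.9647%.

13.96% N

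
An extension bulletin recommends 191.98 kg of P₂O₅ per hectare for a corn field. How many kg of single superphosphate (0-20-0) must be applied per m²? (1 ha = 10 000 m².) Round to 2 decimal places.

0.10 kg of product per sq m

Product per hectare = 191.98 / 20% = 959.9 kg.
Convert to per m²: 959.9 × 0.0001 = 0.09599 kg.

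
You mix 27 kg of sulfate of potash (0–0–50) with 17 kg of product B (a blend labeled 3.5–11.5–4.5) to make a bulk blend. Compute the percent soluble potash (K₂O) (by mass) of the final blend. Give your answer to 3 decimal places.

Total mass = 27 + 17 = 44 kg.
K₂O mass = 50%×27 + 4.5%×17 = 14.265 kg.
% K₂O = 14.265 / 44 = 32.42045%.

32.420% K₂O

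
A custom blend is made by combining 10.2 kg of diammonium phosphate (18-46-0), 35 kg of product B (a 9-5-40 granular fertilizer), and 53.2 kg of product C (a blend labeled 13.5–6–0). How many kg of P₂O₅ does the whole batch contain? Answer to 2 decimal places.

9.63 kg P₂O₅

P₂O₅ mass = 46%×10.2 + 5%×35 + 6%×53.2 = 9.634 kg.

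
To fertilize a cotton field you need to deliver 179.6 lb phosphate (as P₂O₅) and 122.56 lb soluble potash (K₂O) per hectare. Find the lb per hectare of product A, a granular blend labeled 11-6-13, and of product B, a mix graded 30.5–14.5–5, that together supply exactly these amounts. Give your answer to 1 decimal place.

Per-hectare balance (a = product A, b = product B):
P₂O₅: 0.06·a + 0.145·b = 179.6
K₂O: 0.13·a + 0.05·b = 122.56
Eliminate b: (row1) − 0.145/0.05·(row2) → -0.317·a = -175.824, so a = 554.6498.
Then b = (122.56 − 0.13·554.6498) / 0.05 = 1009.11.

554.6 lb product A, 1009.1 lb product B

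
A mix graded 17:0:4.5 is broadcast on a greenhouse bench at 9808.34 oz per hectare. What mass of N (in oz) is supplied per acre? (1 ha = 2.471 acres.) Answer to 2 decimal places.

674.79 oz N per acre

nitrogen per hectare = 9808.34 × 17% = 1667.42 oz.
Convert to per acre: 1667.42 × 0.404694 = 674.7947 oz.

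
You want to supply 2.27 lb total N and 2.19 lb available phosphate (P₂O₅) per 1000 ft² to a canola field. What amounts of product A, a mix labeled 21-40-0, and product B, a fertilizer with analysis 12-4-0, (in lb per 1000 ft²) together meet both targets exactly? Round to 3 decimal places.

4.343 lb product A, 11.316 lb product B

Per-1000 ft² balance (a = product A, b = product B):
N: 0.21·a + 0.12·b = 2.27
P₂O₅: 0.4·a + 0.04·b = 2.19
Eliminate b: (row1) − 0.12/0.04·(row2) → -0.99·a = -4.3, so a = 4.34343.
Then b = (2.19 − 0.4·4.34343) / 0.04 = 11.3157.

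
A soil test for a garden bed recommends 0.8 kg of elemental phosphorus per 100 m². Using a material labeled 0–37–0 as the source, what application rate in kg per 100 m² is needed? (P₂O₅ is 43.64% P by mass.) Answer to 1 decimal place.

5.0 kg of product per hundred sq m

As P₂O₅: 0.8 / 0.4364 = 1.83318 kg per 100 m².
Product per 100 m² = 1.83318 / 37% = 4.95454 kg.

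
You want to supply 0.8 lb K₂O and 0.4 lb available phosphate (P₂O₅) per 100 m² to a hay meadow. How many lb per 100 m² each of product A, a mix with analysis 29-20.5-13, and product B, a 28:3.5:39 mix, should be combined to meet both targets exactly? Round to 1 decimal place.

Let a = lb of product A, b = lb of product B (per 100 m²).
K₂O: 0.13·a + 0.39·b = 0.8
P₂O₅: 0.205·a + 0.035·b = 0.4
From row1: a = (0.8 − 0.39·b) / 0.13.
Into row2: 0.205·(0.8 − 0.39·b)/0.13 + 0.035·b = 0.4 → b = 1.48541, a = 1.69761.

1.7 lb product A, 1.5 lb product B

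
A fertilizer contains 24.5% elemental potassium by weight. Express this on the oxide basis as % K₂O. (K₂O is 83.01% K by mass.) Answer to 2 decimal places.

29.51% K₂O

%K₂O = 24.5 / 0.8301 = 29.5145%.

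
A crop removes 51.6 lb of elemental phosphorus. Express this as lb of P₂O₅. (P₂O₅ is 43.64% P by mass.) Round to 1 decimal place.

P₂O₅ = 51.6 / 0.4364 = 118.24 lb.

118.2 lb P₂O₅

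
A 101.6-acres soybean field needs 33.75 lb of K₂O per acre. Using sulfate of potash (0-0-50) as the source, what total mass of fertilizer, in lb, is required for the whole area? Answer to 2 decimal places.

Product per acre = 33.75 / 50% = 67.5 lb.
Total product = 67.5 × 101.6 = 6858 lb.

6858.00 lb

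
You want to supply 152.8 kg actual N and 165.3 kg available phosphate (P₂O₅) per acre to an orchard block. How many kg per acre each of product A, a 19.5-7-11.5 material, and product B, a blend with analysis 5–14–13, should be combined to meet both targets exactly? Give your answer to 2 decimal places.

551.55 kg product A, 904.94 kg product B

With a, b = kg per acre of product A and product B:
N: 0.195·a + 0.05·b = 152.8
P₂O₅: 0.07·a + 0.14·b = 165.3
From row1: a = (152.8 − 0.05·b) / 0.195.
Into row2: 0.07·(152.8 − 0.05·b)/0.195 + 0.14·b = 165.3 → b = 904.937, a = 551.5546.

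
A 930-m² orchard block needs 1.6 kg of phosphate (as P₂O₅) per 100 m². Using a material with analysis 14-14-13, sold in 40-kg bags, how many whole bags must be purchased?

Product per 100 m² = 1.6 / 14% = 11.4286 kg.
Total product = 11.4286 × 930 / 100 = 106.286 kg.
Bags = ⌈106.286 / 40⌉ = 3.

3 bags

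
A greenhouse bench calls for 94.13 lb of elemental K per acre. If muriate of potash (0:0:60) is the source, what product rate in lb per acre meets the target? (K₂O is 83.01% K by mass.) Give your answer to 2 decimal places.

As K₂O: 94.13 / 0.8301 = 113.396 lb per acre.
Product per acre = 113.396 / 60% = 188.993 lb.

188.99 lb of product per acre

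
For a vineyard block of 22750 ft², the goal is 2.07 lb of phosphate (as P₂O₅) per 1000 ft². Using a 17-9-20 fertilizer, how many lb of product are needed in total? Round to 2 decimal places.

523.25 lb

Product per 1000 ft² = 2.07 / 9% = 23 lb.
Total product = 23 × 22750 / 1000 = 523.25 lb.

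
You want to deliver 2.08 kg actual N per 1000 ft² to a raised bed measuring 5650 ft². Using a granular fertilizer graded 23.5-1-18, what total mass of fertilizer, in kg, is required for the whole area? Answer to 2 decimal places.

Product per 1000 ft² = 2.08 / 23.5% = 8.85106 kg.
Total product = 8.85106 × 5650 / 1000 = 50.0085 kg.

50.01 kg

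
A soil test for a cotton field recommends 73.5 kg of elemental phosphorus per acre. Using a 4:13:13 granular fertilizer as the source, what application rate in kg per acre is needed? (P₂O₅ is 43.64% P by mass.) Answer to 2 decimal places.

As P₂O₅: 73.5 / 0.4364 = 168.423 kg per acre.
Product per acre = 168.423 / 13% = 1295.565 kg.

1295.57 kg of product per acre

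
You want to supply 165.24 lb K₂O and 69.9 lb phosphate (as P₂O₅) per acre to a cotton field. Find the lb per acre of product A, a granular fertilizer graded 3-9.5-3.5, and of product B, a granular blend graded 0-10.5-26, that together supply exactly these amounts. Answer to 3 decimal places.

39.182 lb product A, 630.264 lb product B

With a, b = lb per acre of product A and product B:
K₂O: 0.035·a + 0.26·b = 165.24
P₂O₅: 0.095·a + 0.105·b = 69.9
Solving simultaneously: a = 39.1819, b = 630.26397.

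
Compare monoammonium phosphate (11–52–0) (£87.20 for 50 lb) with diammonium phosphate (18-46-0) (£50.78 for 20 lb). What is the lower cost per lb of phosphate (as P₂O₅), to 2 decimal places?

£3.35 per lb P₂O₅ (monoammonium phosphate)

monoammonium phosphate: P₂O₅ per bag = 50 × 52% = 26 lb; cost = 87.20 / 26 = £3.3538/lb P₂O₅.
diammonium phosphate: P₂O₅ per bag = 20 × 46% = 9.2 lb; cost = 50.78 / 9.2 = £5.5196/lb P₂O₅.
monoammonium phosphate is cheaper.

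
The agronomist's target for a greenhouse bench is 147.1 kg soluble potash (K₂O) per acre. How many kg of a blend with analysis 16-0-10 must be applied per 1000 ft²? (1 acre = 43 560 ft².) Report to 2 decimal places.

33.77 kg of product per thousand sq ft

Product per acre = 147.1 / 10% = 1471 kg.
Convert to per 1000 ft²: 1471 × 0.0229568 = 33.7695 kg.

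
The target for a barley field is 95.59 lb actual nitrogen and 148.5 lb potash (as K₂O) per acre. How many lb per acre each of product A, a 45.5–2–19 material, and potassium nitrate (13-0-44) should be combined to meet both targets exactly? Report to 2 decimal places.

129.66 lb product A, 281.51 lb potassium nitrate

Per-acre balance (a = product A, b = potassium nitrate):
N: 0.455·a + 0.13·b = 95.59
K₂O: 0.19·a + 0.44·b = 148.5
Eliminate b: (row1) − 0.13/0.44·(row2) → 0.398864·a = 51.715, so a = 129.656.
Then b = (148.5 − 0.19·129.656) / 0.44 = 281.512.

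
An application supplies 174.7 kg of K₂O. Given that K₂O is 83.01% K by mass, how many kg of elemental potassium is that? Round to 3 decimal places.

145.018 kg K

K = 174.7 × 0.8301 = 145.01847 kg.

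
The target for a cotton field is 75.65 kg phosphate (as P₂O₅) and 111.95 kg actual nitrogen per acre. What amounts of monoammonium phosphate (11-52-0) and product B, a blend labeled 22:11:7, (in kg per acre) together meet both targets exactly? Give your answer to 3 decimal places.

Let a = kg of monoammonium phosphate, b = kg of product B (per acre).
P₂O₅: 0.52·a + 0.11·b = 75.65
N: 0.11·a + 0.22·b = 111.95
From row1: a = (75.65 − 0.11·b) / 0.52.
Into row2: 0.11·(75.65 − 0.11·b)/0.52 + 0.22·b = 111.95 → b = 487.7077, a = 42.3118.

42.312 kg monoammonium phosphate, 487.708 kg product B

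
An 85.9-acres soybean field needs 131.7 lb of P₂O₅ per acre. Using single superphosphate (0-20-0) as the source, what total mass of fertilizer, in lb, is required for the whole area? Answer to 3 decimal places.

Product per acre = 131.7 / 20% = 658.5 lb.
Total product = 658.5 × 85.9 = 56565.15 lb.

56565.150 lb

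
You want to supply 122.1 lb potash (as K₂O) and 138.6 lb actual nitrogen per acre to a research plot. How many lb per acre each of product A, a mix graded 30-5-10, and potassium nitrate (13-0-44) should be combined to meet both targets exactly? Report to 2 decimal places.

379.08 lb product A, 191.34 lb potassium nitrate

Let a = lb of product A, b = lb of potassium nitrate (per acre).
K₂O: 0.1·a + 0.44·b = 122.1
N: 0.3·a + 0.13·b = 138.6
Eliminate a: (row1) − 0.1/0.3·(row2) → 0.396667·b = 75.9, so b = 191.3445.
Back-substitute: a = (122.1 − 0.44·191.3445) / 0.1 = 379.084.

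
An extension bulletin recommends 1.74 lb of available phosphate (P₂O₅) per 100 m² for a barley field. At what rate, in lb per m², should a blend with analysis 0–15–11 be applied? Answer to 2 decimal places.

0.12 lb of product per sq m

Product per 100 m² = 1.74 / 15% = 11.6 lb.
Convert to per m²: 11.6 × 0.01 = 0.116 lb.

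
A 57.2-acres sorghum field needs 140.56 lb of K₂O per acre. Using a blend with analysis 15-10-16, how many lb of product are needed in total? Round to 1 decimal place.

50250.2 lb

Product per acre = 140.56 / 16% = 878.5 lb.
Total product = 878.5 × 57.2 = 50250.2 lb.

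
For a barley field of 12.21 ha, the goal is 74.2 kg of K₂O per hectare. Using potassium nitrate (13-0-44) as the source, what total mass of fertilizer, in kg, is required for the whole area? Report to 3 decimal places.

Product per hectare = 74.2 / 44% = 168.636 kg.
Total product = 168.636 × 12.21 = 2059.05 kg.

2059.050 kg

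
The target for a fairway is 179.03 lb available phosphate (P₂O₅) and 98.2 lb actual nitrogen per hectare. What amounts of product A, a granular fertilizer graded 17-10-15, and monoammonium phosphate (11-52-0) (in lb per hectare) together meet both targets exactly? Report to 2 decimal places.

405.31 lb product A, 266.34 lb monoammonium phosphate

With a, b = lb per hectare of product A and monoammonium phosphate:
P₂O₅: 0.1·a + 0.52·b = 179.03
N: 0.17·a + 0.11·b = 98.2
From row1: a = (179.03 − 0.52·b) / 0.1.
Into row2: 0.17·(179.03 − 0.52·b)/0.1 + 0.11·b = 98.2 → b = 266.34496, a = 405.306.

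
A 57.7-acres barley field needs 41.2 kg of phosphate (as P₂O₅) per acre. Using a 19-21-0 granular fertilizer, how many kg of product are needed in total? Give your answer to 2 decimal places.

11320.19 kg

Product per acre = 41.2 / 21% = 196.19 kg.
Total product = 196.19 × 57.7 = 11320.1905 kg.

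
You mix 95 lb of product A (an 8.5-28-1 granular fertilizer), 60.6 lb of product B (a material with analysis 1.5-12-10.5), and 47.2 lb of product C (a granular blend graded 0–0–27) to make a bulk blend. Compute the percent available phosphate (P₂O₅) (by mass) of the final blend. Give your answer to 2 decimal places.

Total mass = 95 + 60.6 + 47.2 = 202.8 lb.
P₂O₅ mass = 28%×95 + 12%×60.6 + 0%×47.2 = 33.872 lb.
% P₂O₅ = 33.872 / 202.8 = 16.7022%.

16.70% P₂O₅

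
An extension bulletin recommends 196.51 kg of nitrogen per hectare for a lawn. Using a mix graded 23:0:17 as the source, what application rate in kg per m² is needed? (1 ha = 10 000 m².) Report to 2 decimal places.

0.09 kg of product per sq m

Product per hectare = 196.51 / 23% = 854.391 kg.
Convert to per m²: 854.391 × 0.0001 = 0.0854391 kg.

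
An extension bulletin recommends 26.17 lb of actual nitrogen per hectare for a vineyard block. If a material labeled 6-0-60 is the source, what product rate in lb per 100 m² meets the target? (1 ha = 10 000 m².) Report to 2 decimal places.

Product per hectare = 26.17 / 6% = 436.167 lb.
Convert to per 100 m²: 436.167 × 0.01 = 4.36167 lb.

4.36 lb of product per hundred sq m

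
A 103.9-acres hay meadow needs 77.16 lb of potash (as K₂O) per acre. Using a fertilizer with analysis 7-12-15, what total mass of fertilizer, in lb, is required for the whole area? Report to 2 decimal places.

53446.16 lb

Product per acre = 77.16 / 15% = 514.4 lb.
Total product = 514.4 × 103.9 = 53446.16 lb.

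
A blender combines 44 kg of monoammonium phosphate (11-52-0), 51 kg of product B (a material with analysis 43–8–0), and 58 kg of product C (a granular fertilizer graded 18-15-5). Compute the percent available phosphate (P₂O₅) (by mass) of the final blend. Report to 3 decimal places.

23.307% P₂O₅

Total mass = 44 + 51 + 58 = 153 kg.
P₂O₅ mass = 52%×44 + 8%×51 + 15%×58 = 35.66 kg.
% P₂O₅ = 35.66 / 153 = 23.3072%.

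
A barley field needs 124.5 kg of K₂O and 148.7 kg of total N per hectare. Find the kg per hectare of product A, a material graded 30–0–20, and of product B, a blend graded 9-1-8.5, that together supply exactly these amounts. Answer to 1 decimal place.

With a, b = kg per hectare of product A and product B:
K₂O: 0.2·a + 0.085·b = 124.5
N: 0.3·a + 0.09·b = 148.7
Eliminate b: (row1) − 0.085/0.09·(row2) → -0.0833333·a = -15.9389, so a = 191.267.
Then b = (148.7 − 0.3·191.267) / 0.09 = 1014.67.

191.3 kg product A, 1014.7 kg product B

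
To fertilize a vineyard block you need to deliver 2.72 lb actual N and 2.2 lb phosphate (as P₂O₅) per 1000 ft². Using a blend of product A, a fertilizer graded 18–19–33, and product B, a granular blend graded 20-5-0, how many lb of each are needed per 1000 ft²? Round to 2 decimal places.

Per-1000 ft² balance (a = product A, b = product B):
N: 0.18·a + 0.2·b = 2.72
P₂O₅: 0.19·a + 0.05·b = 2.2
From row1: a = (2.72 − 0.2·b) / 0.18.
Into row2: 0.19·(2.72 − 0.2·b)/0.18 + 0.05·b = 2.2 → b = 4.16552, a = 10.4828.

10.48 lb product A, 4.17 lb product B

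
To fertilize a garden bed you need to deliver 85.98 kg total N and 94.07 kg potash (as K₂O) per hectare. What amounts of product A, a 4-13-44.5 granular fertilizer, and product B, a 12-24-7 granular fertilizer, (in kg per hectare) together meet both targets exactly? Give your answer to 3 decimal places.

104.146 kg product A, 681.785 kg product B

Per-hectare balance (a = product A, b = product B):
N: 0.04·a + 0.12·b = 85.98
K₂O: 0.445·a + 0.07·b = 94.07
Eliminate a: (row1) − 0.04/0.445·(row2) → 0.113708·b = 77.5243, so b = 681.7846.
Back-substitute: a = (85.98 − 0.12·681.7846) / 0.04 = 104.1462.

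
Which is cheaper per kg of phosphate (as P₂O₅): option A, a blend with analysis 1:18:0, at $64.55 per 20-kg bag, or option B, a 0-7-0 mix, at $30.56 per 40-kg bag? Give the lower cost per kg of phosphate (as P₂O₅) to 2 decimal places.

option A: P₂O₅ per bag = 20 × 18% = 3.6 kg; cost = 64.55 / 3.6 = $17.9306/kg P₂O₅.
option B: P₂O₅ per bag = 40 × 7% = 2.8 kg; cost = 30.56 / 2.8 = $10.9143/kg P₂O₅.
option B is cheaper.

$10.91 per kg P₂O₅ (option B)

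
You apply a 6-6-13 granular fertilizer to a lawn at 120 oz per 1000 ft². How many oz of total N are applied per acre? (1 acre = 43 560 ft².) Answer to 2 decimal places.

nitrogen per 1000 ft² = 120 × 6% = 7.2 oz.
Convert to per acre: 7.2 × 43.56 = 313.632 oz.

313.63 oz N per acre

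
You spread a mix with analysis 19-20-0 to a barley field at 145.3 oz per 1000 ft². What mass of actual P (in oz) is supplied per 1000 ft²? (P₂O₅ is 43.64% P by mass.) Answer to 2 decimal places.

P₂O₅ per 1000 ft² = 145.3 × 20% = 29.06 oz.
Elemental P = 29.06 × 0.4364 = 12.6818 oz per 1000 ft².

12.68 oz P per thousand sq ft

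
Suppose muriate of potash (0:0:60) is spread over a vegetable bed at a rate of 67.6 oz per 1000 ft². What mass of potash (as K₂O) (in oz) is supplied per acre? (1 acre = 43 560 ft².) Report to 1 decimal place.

K₂O per 1000 ft² = 67.6 × 60% = 40.56 oz.
Convert to per acre: 40.56 × 43.56 = 1766.79 oz.

1766.8 oz K₂O per acre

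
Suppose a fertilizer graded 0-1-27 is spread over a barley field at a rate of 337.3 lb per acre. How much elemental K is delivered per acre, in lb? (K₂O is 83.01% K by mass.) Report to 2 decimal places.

K₂O per acre = 337.3 × 27% = 91.071 lb.
Elemental K = 91.071 × 0.8301 = 75.598 lb per acre.

75.60 lb K per acre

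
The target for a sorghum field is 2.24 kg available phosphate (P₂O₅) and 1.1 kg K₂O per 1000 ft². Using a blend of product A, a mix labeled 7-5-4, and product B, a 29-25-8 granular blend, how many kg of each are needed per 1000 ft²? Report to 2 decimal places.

15.97 kg product A, 5.77 kg product B

Let a = kg of product A, b = kg of product B (per 1000 ft²).
P₂O₅: 0.05·a + 0.25·b = 2.24
K₂O: 0.04·a + 0.08·b = 1.1
Eliminate a: (row1) − 0.05/0.04·(row2) → 0.15·b = 0.865, so b = 5.76667.
Back-substitute: a = (2.24 − 0.25·5.76667) / 0.05 = 15.9667.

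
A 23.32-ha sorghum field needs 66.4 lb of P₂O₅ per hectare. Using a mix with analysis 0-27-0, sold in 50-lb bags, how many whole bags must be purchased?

Product per hectare = 66.4 / 27% = 245.926 lb.
Total product = 245.926 × 23.32 = 5734.99 lb.
Bags = ⌈5734.99 / 50⌉ = 115.

115 bags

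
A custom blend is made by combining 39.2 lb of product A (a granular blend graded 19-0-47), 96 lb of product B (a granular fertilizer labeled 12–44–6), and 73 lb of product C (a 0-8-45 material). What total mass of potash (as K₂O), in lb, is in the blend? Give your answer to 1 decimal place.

K₂O mass = 47%×39.2 + 6%×96 + 45%×73 = 57.034 lb.

57.0 lb K₂O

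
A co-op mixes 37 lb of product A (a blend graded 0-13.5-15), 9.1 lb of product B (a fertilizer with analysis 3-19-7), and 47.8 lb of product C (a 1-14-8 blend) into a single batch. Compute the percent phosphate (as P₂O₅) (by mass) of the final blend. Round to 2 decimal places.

14.29% P₂O₅

Total mass = 37 + 9.1 + 47.8 = 93.9 lb.
P₂O₅ mass = 13.5%×37 + 19%×9.1 + 14%×47.8 = 13.416 lb.
% P₂O₅ = 13.416 / 93.9 = 14.2875%.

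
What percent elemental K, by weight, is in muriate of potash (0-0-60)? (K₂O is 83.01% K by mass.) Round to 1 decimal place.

%K = 60 × 0.8301 = 49.806%.

49.8% K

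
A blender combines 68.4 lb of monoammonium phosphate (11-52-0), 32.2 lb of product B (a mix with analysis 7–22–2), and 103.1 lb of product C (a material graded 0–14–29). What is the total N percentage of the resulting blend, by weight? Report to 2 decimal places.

Total mass = 68.4 + 32.2 + 103.1 = 203.7 lb.
N mass = 11%×68.4 + 7%×32.2 + 0%×103.1 = 9.778 lb.
% N = 9.778 / 203.7 = 4.8002%.

4.80% N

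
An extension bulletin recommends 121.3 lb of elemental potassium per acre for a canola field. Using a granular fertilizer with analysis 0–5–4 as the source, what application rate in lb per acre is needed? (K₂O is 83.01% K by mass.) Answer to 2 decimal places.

3653.17 lb of product per acre

As K₂O: 121.3 / 0.8301 = 146.127 lb per acre.
Product per acre = 146.127 / 4% = 3653.174 lb.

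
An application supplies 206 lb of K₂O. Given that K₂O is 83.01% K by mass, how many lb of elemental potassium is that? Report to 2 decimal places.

171.00 lb K

K = 206 × 0.8301 = 171.001 lb.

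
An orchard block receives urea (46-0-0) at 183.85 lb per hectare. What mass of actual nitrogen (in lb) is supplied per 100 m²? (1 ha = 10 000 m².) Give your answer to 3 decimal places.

nitrogen per hectare = 183.85 × 46% = 84.571 lb.
Convert to per 100 m²: 84.571 × 0.01 = 0.84571 lb.

0.846 lb N per hundred sq m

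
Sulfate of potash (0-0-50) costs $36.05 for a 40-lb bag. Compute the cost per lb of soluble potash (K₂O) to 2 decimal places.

$1.80 per lb K₂O

K₂O in bag = 40 × 50% = 20 lb.
Cost per lb K₂O = $36.05 / 20 = $1.8025.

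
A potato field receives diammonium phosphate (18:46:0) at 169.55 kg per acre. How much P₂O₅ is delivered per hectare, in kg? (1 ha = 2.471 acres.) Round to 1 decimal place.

P₂O₅ per acre = 169.55 × 46% = 77.993 kg.
Convert to per hectare: 77.993 × 2.471 = 192.721 kg.

192.7 kg P₂O₅ per hectare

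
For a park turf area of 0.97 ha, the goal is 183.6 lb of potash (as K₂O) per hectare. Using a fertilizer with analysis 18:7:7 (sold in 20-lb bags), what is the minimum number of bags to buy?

128 bags

Product per hectare = 183.6 / 7% = 2622.86 lb.
Total product = 2622.86 × 0.97 = 2544.17 lb.
Bags = ⌈2544.17 / 20⌉ = 128.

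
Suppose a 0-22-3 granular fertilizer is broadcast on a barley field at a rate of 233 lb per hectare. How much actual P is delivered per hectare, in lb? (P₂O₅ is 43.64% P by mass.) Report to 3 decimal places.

P₂O₅ per hectare = 233 × 22% = 51.26 lb.
Elemental P = 51.26 × 0.4364 = 22.3699 lb per hectare.

22.370 lb P per hectare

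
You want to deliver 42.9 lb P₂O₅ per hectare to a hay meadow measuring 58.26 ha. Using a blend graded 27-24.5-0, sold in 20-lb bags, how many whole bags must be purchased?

Product per hectare = 42.9 / 24.5% = 175.102 lb.
Total product = 175.102 × 58.26 = 10201.4 lb.
Bags = ⌈10201.4 / 20⌉ = 511.

511 bags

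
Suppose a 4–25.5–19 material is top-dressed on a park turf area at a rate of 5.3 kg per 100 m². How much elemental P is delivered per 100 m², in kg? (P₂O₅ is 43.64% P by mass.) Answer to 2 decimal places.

P₂O₅ per 100 m² = 5.3 × 25.5% = 1.3515 kg.
Elemental P = 1.3515 × 0.4364 = 0.589795 kg per 100 m².

0.59 kg P per hundred sq m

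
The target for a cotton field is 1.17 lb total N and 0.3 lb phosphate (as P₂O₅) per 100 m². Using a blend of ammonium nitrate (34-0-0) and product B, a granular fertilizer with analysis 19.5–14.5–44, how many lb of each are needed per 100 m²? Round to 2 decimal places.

2.25 lb ammonium nitrate, 2.07 lb product B

Let a = lb of ammonium nitrate, b = lb of product B (per 100 m²).
N: 0.34·a + 0.195·b = 1.17
P₂O₅: 0·a + 0.145·b = 0.3
Solving simultaneously: a = 2.25456, b = 2.06897.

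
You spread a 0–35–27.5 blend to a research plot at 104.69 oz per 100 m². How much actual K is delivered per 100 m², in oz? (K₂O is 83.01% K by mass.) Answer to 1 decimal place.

K₂O per 100 m² = 104.69 × 27.5% = 28.7897 oz.
Elemental K = 28.7897 × 0.8301 = 23.8984 oz per 100 m².

23.9 oz K per hundred sq m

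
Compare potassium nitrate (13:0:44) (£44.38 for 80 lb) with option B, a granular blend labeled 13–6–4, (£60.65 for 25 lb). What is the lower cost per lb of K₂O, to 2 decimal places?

£1.26 per lb K₂O (potassium nitrate)

potassium nitrate: K₂O per bag = 80 × 44% = 35.2 lb; cost = 44.38 / 35.2 = £1.2608/lb K₂O.
option B: K₂O per bag = 25 × 4% = 1 lb; cost = 60.65 / 1 = £60.6500/lb K₂O.
potassium nitrate is cheaper.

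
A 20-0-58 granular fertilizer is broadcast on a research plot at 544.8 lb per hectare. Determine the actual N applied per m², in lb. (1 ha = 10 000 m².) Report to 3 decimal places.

0.011 lb N per sq m

nitrogen per hectare = 544.8 × 20% = 108.96 lb.
Convert to per m²: 108.96 × 0.0001 = 0.010896 lb.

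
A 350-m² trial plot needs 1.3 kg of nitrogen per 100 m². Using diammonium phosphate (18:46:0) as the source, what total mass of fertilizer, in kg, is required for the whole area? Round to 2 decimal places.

Product per 100 m² = 1.3 / 18% = 7.22222 kg.
Total product = 7.22222 × 350 / 100 = 25.2778 kg.

25.28 kg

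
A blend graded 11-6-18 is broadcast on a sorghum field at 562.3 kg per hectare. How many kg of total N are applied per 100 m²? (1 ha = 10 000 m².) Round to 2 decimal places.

nitrogen per hectare = 562.3 × 11% = 61.853 kg.
Convert to per 100 m²: 61.853 × 0.01 = 0.61853 kg.

0.62 kg N per hundred sq m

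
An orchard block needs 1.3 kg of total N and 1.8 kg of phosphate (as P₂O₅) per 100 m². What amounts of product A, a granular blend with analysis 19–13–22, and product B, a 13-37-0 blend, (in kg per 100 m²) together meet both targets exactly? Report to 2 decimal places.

Let a = kg of product A, b = kg of product B (per 100 m²).
N: 0.19·a + 0.13·b = 1.3
P₂O₅: 0.13·a + 0.37·b = 1.8
From row1: a = (1.3 − 0.13·b) / 0.19.
Into row2: 0.13·(1.3 − 0.13·b)/0.19 + 0.37·b = 1.8 → b = 3.2397, a = 4.62547.

4.63 kg product A, 3.24 kg product B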